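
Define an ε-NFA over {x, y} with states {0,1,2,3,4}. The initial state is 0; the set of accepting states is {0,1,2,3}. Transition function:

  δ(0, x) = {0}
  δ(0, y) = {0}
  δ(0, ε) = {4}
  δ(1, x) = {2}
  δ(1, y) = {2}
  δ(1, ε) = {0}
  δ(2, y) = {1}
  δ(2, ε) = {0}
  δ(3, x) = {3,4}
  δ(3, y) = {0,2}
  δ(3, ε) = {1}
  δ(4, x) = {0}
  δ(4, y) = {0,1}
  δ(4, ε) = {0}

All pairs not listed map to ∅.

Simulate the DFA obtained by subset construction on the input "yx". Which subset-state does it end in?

{0,2,4}

Start: {0,4}.
δ(0,y) = {0}; δ(4,y) = {0,1}.
Union: {0,1}.
ε-closure gives {0,1,4}.
After y: {0,1,4}.
δ(0,x) = {0}; δ(1,x) = {2}; δ(4,x) = {0}.
Union: {0,2}.
ε-closure gives {0,2,4}.
After x: {0,2,4}.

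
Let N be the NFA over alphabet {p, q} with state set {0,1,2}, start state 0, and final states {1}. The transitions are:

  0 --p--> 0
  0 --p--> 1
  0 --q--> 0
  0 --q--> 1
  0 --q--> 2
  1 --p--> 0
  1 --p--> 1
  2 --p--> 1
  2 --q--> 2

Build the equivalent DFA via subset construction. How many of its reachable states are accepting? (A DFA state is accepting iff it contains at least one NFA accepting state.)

2

Start state of the DFA: {0}.
{0} --p--> {0,1}  [new]
{0} --q--> {0,1,2}  [new]
{0,1} --p--> {0,1}  [seen]
{0,1} --q--> {0,1,2}  [seen]
{0,1,2} --p--> {0,1}  [seen]
{0,1,2} --q--> {0,1,2}  [seen]
Reachable DFA states: {0}, {0,1}, {0,1,2}.
Accepting DFA states (contain an NFA accepting state): {0,1}, {0,1,2}.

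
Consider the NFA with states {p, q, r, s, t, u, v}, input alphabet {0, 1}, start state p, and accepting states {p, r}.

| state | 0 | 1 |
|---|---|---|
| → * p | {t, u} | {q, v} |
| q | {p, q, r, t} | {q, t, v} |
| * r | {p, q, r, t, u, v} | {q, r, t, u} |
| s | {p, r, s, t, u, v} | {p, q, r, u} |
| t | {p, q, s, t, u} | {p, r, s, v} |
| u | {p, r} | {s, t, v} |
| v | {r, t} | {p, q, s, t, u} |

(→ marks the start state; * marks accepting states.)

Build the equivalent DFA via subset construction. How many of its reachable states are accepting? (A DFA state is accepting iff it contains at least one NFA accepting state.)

Start state of the DFA: {p}.
{p} --0--> {t, u}  [new]
{p} --1--> {q, v}  [new]
{t, u} --0--> {p, q, r, s, t, u}  [new]
{t, u} --1--> {p, r, s, t, v}  [new]
{q, v} --0--> {p, q, r, t}  [new]
{q, v} --1--> {p, q, s, t, u, v}  [new]
{p, q, r, s, t, u} --0--> {p, q, r, s, t, u, v}  [new]
{p, q, r, s, t, u} --1--> {p, q, r, s, t, u, v}  [seen]
{p, r, s, t, v} --0--> {p, q, r, s, t, u, v}  [seen]
{p, r, s, t, v} --1--> {p, q, r, s, t, u, v}  [seen]
{p, q, r, t} --0--> {p, q, r, s, t, u, v}  [seen]
{p, q, r, t} --1--> {p, q, r, s, t, u, v}  [seen]
{p, q, s, t, u, v} --0--> {p, q, r, s, t, u, v}  [seen]
{p, q, s, t, u, v} --1--> {p, q, r, s, t, u, v}  [seen]
{p, q, r, s, t, u, v} --0--> {p, q, r, s, t, u, v}  [seen]
{p, q, r, s, t, u, v} --1--> {p, q, r, s, t, u, v}  [seen]
Reachable DFA states: {p}, {t, u}, {q, v}, {p, q, r, s, t, u}, {p, r, s, t, v}, {p, q, r, t}, {p, q, s, t, u, v}, {p, q, r, s, t, u, v}.
Accepting DFA states (contain an NFA accepting state): {p}, {p, q, r, s, t, u}, {p, r, s, t, v}, {p, q, r, t}, {p, q, s, t, u, v}, {p, q, r, s, t, u, v}.

6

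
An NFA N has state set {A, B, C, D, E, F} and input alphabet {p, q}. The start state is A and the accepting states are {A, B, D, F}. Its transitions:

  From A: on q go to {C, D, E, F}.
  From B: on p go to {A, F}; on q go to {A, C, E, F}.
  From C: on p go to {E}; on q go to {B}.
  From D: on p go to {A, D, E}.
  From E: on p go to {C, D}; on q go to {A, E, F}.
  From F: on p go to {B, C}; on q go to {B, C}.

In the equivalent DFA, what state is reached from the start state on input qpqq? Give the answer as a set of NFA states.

Start: {A}.
δ(A,q) = {C, D, E, F}.
Union: {C, D, E, F}.
After q: {C, D, E, F}.
δ(C,p) = {E}; δ(D,p) = {A, D, E}; δ(E,p) = {C, D}; δ(F,p) = {B, C}.
Union: {A, B, C, D, E}.
After p: {A, B, C, D, E}.
δ(A,q) = {C, D, E, F}; δ(B,q) = {A, C, E, F}; δ(C,q) = {B}; δ(D,q) = ∅; δ(E,q) = {A, E, F}.
Union: {A, B, C, D, E, F}.
After q: {A, B, C, D, E, F}.
δ(A,q) = {C, D, E, F}; δ(B,q) = {A, C, E, F}; δ(C,q) = {B}; δ(D,q) = ∅; δ(E,q) = {A, E, F}; δ(F,q) = {B, C}.
Union: {A, B, C, D, E, F}.
After q: {A, B, C, D, E, F}.

{A, B, C, D, E, F}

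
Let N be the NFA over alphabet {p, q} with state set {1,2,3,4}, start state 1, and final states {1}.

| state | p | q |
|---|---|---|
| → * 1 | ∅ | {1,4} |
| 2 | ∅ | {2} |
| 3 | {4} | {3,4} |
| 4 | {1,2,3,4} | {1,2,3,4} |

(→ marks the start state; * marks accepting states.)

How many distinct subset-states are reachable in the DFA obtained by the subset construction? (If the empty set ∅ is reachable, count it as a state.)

Start state of the DFA: {1}.
{1} --p--> ∅  [new]
{1} --q--> {1,4}  [new]
∅ --p--> ∅  [seen]
∅ --q--> ∅  [seen]
{1,4} --p--> {1,2,3,4}  [new]
{1,4} --q--> {1,2,3,4}  [seen]
{1,2,3,4} --p--> {1,2,3,4}  [seen]
{1,2,3,4} --q--> {1,2,3,4}  [seen]
Reachable DFA states: {1}, ∅, {1,4}, {1,2,3,4}.

4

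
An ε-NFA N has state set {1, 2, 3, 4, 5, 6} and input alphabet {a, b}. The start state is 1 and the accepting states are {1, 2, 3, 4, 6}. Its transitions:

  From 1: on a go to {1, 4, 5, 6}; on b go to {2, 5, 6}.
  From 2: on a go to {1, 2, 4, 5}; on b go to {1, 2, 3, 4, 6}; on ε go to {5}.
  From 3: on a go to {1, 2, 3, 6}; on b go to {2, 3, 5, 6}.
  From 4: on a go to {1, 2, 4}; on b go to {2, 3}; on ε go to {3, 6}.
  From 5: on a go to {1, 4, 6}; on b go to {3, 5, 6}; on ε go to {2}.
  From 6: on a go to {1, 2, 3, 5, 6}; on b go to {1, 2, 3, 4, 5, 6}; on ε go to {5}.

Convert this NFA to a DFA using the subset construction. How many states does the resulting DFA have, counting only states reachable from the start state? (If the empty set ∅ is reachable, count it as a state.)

3

Start state of the DFA: {1} (ε-closure of the NFA start).
{1} --a--> {1, 2, 3, 4, 5, 6}  [new]
{1} --b--> {2, 5, 6}  [new]
{1, 2, 3, 4, 5, 6} --a--> {1, 2, 3, 4, 5, 6}  [seen]
{1, 2, 3, 4, 5, 6} --b--> {1, 2, 3, 4, 5, 6}  [seen]
{2, 5, 6} --a--> {1, 2, 3, 4, 5, 6}  [seen]
{2, 5, 6} --b--> {1, 2, 3, 4, 5, 6}  [seen]
Reachable DFA states: {1}, {1, 2, 3, 4, 5, 6}, {2, 5, 6}.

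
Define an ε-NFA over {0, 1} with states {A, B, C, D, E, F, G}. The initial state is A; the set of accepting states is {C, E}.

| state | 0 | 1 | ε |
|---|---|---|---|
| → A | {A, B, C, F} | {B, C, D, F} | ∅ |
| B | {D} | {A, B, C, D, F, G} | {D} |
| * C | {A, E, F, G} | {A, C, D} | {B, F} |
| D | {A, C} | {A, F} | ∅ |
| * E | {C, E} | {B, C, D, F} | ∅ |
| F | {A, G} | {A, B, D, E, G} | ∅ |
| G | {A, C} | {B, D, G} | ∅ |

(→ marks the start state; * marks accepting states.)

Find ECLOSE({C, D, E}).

Begin with {C, D, E}.
C →ε {B, F}; add B, F.
ε-closure = {B, C, D, E, F}.

{B, C, D, E, F}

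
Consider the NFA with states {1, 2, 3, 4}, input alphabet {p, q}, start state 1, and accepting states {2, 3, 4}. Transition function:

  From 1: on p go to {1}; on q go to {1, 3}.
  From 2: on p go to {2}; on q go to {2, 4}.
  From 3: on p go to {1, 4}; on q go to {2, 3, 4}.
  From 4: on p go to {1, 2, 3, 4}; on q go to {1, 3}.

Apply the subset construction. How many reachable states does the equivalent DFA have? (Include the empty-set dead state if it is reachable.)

4

Start state of the DFA: {1}.
{1} --p--> {1}  [seen]
{1} --q--> {1, 3}  [new]
{1, 3} --p--> {1, 4}  [new]
{1, 3} --q--> {1, 2, 3, 4}  [new]
{1, 4} --p--> {1, 2, 3, 4}  [seen]
{1, 4} --q--> {1, 3}  [seen]
{1, 2, 3, 4} --p--> {1, 2, 3, 4}  [seen]
{1, 2, 3, 4} --q--> {1, 2, 3, 4}  [seen]
Reachable DFA states: {1}, {1, 3}, {1, 4}, {1, 2, 3, 4}.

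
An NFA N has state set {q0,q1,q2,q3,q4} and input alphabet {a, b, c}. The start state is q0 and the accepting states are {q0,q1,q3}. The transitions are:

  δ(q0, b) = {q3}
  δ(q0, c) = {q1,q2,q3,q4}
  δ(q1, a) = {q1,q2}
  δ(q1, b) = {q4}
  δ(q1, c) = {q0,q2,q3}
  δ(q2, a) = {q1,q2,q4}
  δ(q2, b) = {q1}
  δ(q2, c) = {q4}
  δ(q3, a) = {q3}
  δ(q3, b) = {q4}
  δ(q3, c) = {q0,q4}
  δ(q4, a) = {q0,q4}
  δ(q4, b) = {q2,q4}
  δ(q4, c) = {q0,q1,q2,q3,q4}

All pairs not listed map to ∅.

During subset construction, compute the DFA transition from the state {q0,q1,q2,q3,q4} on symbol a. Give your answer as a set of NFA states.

δ(q0,a) = ∅; δ(q1,a) = {q1,q2}; δ(q2,a) = {q1,q2,q4}; δ(q3,a) = {q3}; δ(q4,a) = {q0,q4}.
Union: {q0,q1,q2,q3,q4}.

{q0,q1,q2,q3,q4}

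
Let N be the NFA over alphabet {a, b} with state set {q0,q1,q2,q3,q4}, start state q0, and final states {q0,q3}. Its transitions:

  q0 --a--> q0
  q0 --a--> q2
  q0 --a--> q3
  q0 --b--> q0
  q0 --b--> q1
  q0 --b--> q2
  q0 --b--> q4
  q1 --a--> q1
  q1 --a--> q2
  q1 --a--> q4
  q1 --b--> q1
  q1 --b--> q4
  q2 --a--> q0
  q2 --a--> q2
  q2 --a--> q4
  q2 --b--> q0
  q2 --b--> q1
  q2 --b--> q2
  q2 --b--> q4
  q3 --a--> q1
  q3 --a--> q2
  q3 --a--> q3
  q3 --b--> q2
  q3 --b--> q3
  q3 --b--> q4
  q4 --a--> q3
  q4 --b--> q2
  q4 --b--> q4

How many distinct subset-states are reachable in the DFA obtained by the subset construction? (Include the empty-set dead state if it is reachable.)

4

Start state of the DFA: {q0}.
{q0} --a--> {q0,q2,q3}  [new]
{q0} --b--> {q0,q1,q2,q4}  [new]
{q0,q2,q3} --a--> {q0,q1,q2,q3,q4}  [new]
{q0,q2,q3} --b--> {q0,q1,q2,q3,q4}  [seen]
{q0,q1,q2,q4} --a--> {q0,q1,q2,q3,q4}  [seen]
{q0,q1,q2,q4} --b--> {q0,q1,q2,q4}  [seen]
{q0,q1,q2,q3,q4} --a--> {q0,q1,q2,q3,q4}  [seen]
{q0,q1,q2,q3,q4} --b--> {q0,q1,q2,q3,q4}  [seen]
Reachable DFA states: {q0}, {q0,q2,q3}, {q0,q1,q2,q4}, {q0,q1,q2,q3,q4}.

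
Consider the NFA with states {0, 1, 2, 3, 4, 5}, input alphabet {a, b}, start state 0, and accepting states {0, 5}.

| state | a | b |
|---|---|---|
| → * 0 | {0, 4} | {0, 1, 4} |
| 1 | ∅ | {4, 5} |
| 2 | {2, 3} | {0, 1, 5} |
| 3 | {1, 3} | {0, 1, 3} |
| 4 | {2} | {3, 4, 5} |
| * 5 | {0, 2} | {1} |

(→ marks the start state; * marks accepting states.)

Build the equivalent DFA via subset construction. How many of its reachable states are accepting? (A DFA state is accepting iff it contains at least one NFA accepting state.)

7

Start state of the DFA: {0}.
{0} --a--> {0, 4}  [new]
{0} --b--> {0, 1, 4}  [new]
{0, 4} --a--> {0, 2, 4}  [new]
{0, 4} --b--> {0, 1, 3, 4, 5}  [new]
{0, 1, 4} --a--> {0, 2, 4}  [seen]
{0, 1, 4} --b--> {0, 1, 3, 4, 5}  [seen]
{0, 2, 4} --a--> {0, 2, 3, 4}  [new]
{0, 2, 4} --b--> {0, 1, 3, 4, 5}  [seen]
{0, 1, 3, 4, 5} --a--> {0, 1, 2, 3, 4}  [new]
{0, 1, 3, 4, 5} --b--> {0, 1, 3, 4, 5}  [seen]
{0, 2, 3, 4} --a--> {0, 1, 2, 3, 4}  [seen]
{0, 2, 3, 4} --b--> {0, 1, 3, 4, 5}  [seen]
{0, 1, 2, 3, 4} --a--> {0, 1, 2, 3, 4}  [seen]
{0, 1, 2, 3, 4} --b--> {0, 1, 3, 4, 5}  [seen]
Reachable DFA states: {0}, {0, 4}, {0, 1, 4}, {0, 2, 4}, {0, 1, 3, 4, 5}, {0, 2, 3, 4}, {0, 1, 2, 3, 4}.
Accepting DFA states (contain an NFA accepting state): {0}, {0, 4}, {0, 1, 4}, {0, 2, 4}, {0, 1, 3, 4, 5}, {0, 2, 3, 4}, {0, 1, 2, 3, 4}.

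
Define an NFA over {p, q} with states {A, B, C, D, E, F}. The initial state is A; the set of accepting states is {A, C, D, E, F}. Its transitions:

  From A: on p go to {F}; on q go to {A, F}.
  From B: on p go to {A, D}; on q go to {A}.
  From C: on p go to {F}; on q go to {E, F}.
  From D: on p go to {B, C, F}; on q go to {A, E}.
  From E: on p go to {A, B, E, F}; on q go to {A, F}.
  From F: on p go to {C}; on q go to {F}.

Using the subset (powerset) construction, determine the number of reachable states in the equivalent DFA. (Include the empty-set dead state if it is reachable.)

Start state of the DFA: {A}.
{A} --p--> {F}  [new]
{A} --q--> {A, F}  [new]
{F} --p--> {C}  [new]
{F} --q--> {F}  [seen]
{A, F} --p--> {C, F}  [new]
{A, F} --q--> {A, F}  [seen]
{C} --p--> {F}  [seen]
{C} --q--> {E, F}  [new]
{C, F} --p--> {C, F}  [seen]
{C, F} --q--> {E, F}  [seen]
{E, F} --p--> {A, B, C, E, F}  [new]
{E, F} --q--> {A, F}  [seen]
{A, B, C, E, F} --p--> {A, B, C, D, E, F}  [new]
{A, B, C, E, F} --q--> {A, E, F}  [new]
{A, B, C, D, E, F} --p--> {A, B, C, D, E, F}  [seen]
{A, B, C, D, E, F} --q--> {A, E, F}  [seen]
{A, E, F} --p--> {A, B, C, E, F}  [seen]
{A, E, F} --q--> {A, F}  [seen]
Reachable DFA states: {A}, {F}, {A, F}, {C}, {C, F}, {E, F}, {A, B, C, E, F}, {A, B, C, D, E, F}, {A, E, F}.

9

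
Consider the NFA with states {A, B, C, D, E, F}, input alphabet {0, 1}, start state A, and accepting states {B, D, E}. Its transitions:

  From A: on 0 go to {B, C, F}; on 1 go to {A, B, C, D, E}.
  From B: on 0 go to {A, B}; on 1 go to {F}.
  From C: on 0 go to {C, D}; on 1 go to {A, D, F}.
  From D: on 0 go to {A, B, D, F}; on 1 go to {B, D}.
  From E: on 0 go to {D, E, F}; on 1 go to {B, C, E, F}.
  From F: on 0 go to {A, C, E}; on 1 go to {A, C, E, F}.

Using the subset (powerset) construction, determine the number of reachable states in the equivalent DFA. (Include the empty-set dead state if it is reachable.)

5

Start state of the DFA: {A}.
{A} --0--> {B, C, F}  [new]
{A} --1--> {A, B, C, D, E}  [new]
{B, C, F} --0--> {A, B, C, D, E}  [seen]
{B, C, F} --1--> {A, C, D, E, F}  [new]
{A, B, C, D, E} --0--> {A, B, C, D, E, F}  [new]
{A, B, C, D, E} --1--> {A, B, C, D, E, F}  [seen]
{A, C, D, E, F} --0--> {A, B, C, D, E, F}  [seen]
{A, C, D, E, F} --1--> {A, B, C, D, E, F}  [seen]
{A, B, C, D, E, F} --0--> {A, B, C, D, E, F}  [seen]
{A, B, C, D, E, F} --1--> {A, B, C, D, E, F}  [seen]
Reachable DFA states: {A}, {B, C, F}, {A, B, C, D, E}, {A, C, D, E, F}, {A, B, C, D, E, F}.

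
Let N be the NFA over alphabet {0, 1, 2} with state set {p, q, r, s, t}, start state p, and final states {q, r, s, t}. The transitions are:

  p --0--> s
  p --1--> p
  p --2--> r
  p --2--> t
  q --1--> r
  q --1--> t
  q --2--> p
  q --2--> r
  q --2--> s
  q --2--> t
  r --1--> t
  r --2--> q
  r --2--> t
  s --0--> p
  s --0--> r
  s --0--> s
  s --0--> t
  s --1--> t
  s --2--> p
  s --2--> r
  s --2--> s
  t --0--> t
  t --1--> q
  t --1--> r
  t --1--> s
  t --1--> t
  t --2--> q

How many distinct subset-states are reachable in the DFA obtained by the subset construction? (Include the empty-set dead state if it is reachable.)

16

Start state of the DFA: {p}.
{p} --0--> {s}  [new]
{p} --1--> {p}  [seen]
{p} --2--> {r, t}  [new]
{s} --0--> {p, r, s, t}  [new]
{s} --1--> {t}  [new]
{s} --2--> {p, r, s}  [new]
{r, t} --0--> {t}  [seen]
{r, t} --1--> {q, r, s, t}  [new]
{r, t} --2--> {q, t}  [new]
{p, r, s, t} --0--> {p, r, s, t}  [seen]
{p, r, s, t} --1--> {p, q, r, s, t}  [new]
{p, r, s, t} --2--> {p, q, r, s, t}  [seen]
{t} --0--> {t}  [seen]
{t} --1--> {q, r, s, t}  [seen]
{t} --2--> {q}  [new]
{p, r, s} --0--> {p, r, s, t}  [seen]
{p, r, s} --1--> {p, t}  [new]
{p, r, s} --2--> {p, q, r, s, t}  [seen]
{q, r, s, t} --0--> {p, r, s, t}  [seen]
{q, r, s, t} --1--> {q, r, s, t}  [seen]
{q, r, s, t} --2--> {p, q, r, s, t}  [seen]
{q, t} --0--> {t}  [seen]
{q, t} --1--> {q, r, s, t}  [seen]
{q, t} --2--> {p, q, r, s, t}  [seen]
{p, q, r, s, t} --0--> {p, r, s, t}  [seen]
{p, q, r, s, t} --1--> {p, q, r, s, t}  [seen]
{p, q, r, s, t} --2--> {p, q, r, s, t}  [seen]
{q} --0--> ∅  [new]
{q} --1--> {r, t}  [seen]
{q} --2--> {p, r, s, t}  [seen]
{p, t} --0--> {s, t}  [new]
{p, t} --1--> {p, q, r, s, t}  [seen]
{p, t} --2--> {q, r, t}  [new]
∅ --0--> ∅  [seen]
∅ --1--> ∅  [seen]
∅ --2--> ∅  [seen]
{s, t} --0--> {p, r, s, t}  [seen]
{s, t} --1--> {q, r, s, t}  [seen]
{s, t} --2--> {p, q, r, s}  [new]
{q, r, t} --0--> {t}  [seen]
{q, r, t} --1--> {q, r, s, t}  [seen]
{q, r, t} --2--> {p, q, r, s, t}  [seen]
{p, q, r, s} --0--> {p, r, s, t}  [seen]
{p, q, r, s} --1--> {p, r, t}  [new]
{p, q, r, s} --2--> {p, q, r, s, t}  [seen]
{p, r, t} --0--> {s, t}  [seen]
{p, r, t} --1--> {p, q, r, s, t}  [seen]
{p, r, t} --2--> {q, r, t}  [seen]
Reachable DFA states: {p}, {s}, {r, t}, {p, r, s, t}, {t}, {p, r, s}, {q, r, s, t}, {q, t}, {p, q, r, s, t}, {q}, {p, t}, ∅, {s, t}, {q, r, t}, {p, q, r, s}, {p, r, t}.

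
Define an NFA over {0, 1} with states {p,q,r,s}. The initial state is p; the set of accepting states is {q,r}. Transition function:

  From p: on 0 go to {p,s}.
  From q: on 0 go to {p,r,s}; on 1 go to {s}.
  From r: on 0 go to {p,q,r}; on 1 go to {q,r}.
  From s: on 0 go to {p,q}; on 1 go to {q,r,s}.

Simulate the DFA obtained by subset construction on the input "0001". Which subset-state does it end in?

{q,r,s}

Start: {p}.
δ(p,0) = {p,s}.
Union: {p,s}.
After 0: {p,s}.
δ(p,0) = {p,s}; δ(s,0) = {p,q}.
Union: {p,q,s}.
After 0: {p,q,s}.
δ(p,0) = {p,s}; δ(q,0) = {p,r,s}; δ(s,0) = {p,q}.
Union: {p,q,r,s}.
After 0: {p,q,r,s}.
δ(p,1) = ∅; δ(q,1) = {s}; δ(r,1) = {q,r}; δ(s,1) = {q,r,s}.
Union: {q,r,s}.
After 1: {q,r,s}.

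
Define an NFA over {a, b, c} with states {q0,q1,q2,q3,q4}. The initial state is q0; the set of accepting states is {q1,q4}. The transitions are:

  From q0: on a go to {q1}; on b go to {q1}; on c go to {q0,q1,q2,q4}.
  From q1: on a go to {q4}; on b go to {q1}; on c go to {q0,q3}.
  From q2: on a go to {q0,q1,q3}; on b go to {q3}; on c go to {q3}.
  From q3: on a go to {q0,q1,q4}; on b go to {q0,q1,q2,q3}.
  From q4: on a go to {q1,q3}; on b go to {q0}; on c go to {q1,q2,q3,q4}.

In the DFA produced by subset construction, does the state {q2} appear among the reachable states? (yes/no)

no

Start state of the DFA: {q0}.
{q0} --a--> {q1}  [new]
{q0} --b--> {q1}  [seen]
{q0} --c--> {q0,q1,q2,q4}  [new]
{q1} --a--> {q4}  [new]
{q1} --b--> {q1}  [seen]
{q1} --c--> {q0,q3}  [new]
{q0,q1,q2,q4} --a--> {q0,q1,q3,q4}  [new]
{q0,q1,q2,q4} --b--> {q0,q1,q3}  [new]
{q0,q1,q2,q4} --c--> {q0,q1,q2,q3,q4}  [new]
{q4} --a--> {q1,q3}  [new]
{q4} --b--> {q0}  [seen]
{q4} --c--> {q1,q2,q3,q4}  [new]
{q0,q3} --a--> {q0,q1,q4}  [new]
{q0,q3} --b--> {q0,q1,q2,q3}  [new]
{q0,q3} --c--> {q0,q1,q2,q4}  [seen]
{q0,q1,q3,q4} --a--> {q0,q1,q3,q4}  [seen]
{q0,q1,q3,q4} --b--> {q0,q1,q2,q3}  [seen]
{q0,q1,q3,q4} --c--> {q0,q1,q2,q3,q4}  [seen]
{q0,q1,q3} --a--> {q0,q1,q4}  [seen]
{q0,q1,q3} --b--> {q0,q1,q2,q3}  [seen]
{q0,q1,q3} --c--> {q0,q1,q2,q3,q4}  [seen]
{q0,q1,q2,q3,q4} --a--> {q0,q1,q3,q4}  [seen]
{q0,q1,q2,q3,q4} --b--> {q0,q1,q2,q3}  [seen]
{q0,q1,q2,q3,q4} --c--> {q0,q1,q2,q3,q4}  [seen]
{q1,q3} --a--> {q0,q1,q4}  [seen]
{q1,q3} --b--> {q0,q1,q2,q3}  [seen]
{q1,q3} --c--> {q0,q3}  [seen]
{q1,q2,q3,q4} --a--> {q0,q1,q3,q4}  [seen]
{q1,q2,q3,q4} --b--> {q0,q1,q2,q3}  [seen]
{q1,q2,q3,q4} --c--> {q0,q1,q2,q3,q4}  [seen]
{q0,q1,q4} --a--> {q1,q3,q4}  [new]
{q0,q1,q4} --b--> {q0,q1}  [new]
{q0,q1,q4} --c--> {q0,q1,q2,q3,q4}  [seen]
{q0,q1,q2,q3} --a--> {q0,q1,q3,q4}  [seen]
{q0,q1,q2,q3} --b--> {q0,q1,q2,q3}  [seen]
{q0,q1,q2,q3} --c--> {q0,q1,q2,q3,q4}  [seen]
{q1,q3,q4} --a--> {q0,q1,q3,q4}  [seen]
{q1,q3,q4} --b--> {q0,q1,q2,q3}  [seen]
{q1,q3,q4} --c--> {q0,q1,q2,q3,q4}  [seen]
{q0,q1} --a--> {q1,q4}  [new]
{q0,q1} --b--> {q1}  [seen]
{q0,q1} --c--> {q0,q1,q2,q3,q4}  [seen]
{q1,q4} --a--> {q1,q3,q4}  [seen]
{q1,q4} --b--> {q0,q1}  [seen]
{q1,q4} --c--> {q0,q1,q2,q3,q4}  [seen]
Reachable DFA states: {q0}, {q1}, {q0,q1,q2,q4}, {q4}, {q0,q3}, {q0,q1,q3,q4}, {q0,q1,q3}, {q0,q1,q2,q3,q4}, {q1,q3}, {q1,q2,q3,q4}, {q0,q1,q4}, {q0,q1,q2,q3}, {q1,q3,q4}, {q0,q1}, {q1,q4}.
{q2} is not among them.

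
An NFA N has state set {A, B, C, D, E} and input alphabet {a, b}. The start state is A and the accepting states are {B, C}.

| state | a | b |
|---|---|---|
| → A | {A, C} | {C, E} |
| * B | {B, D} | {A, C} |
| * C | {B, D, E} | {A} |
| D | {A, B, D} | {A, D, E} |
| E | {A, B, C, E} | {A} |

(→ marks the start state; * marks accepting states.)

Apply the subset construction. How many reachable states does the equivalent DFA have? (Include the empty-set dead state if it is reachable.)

Start state of the DFA: {A}.
{A} --a--> {A, C}  [new]
{A} --b--> {C, E}  [new]
{A, C} --a--> {A, B, C, D, E}  [new]
{A, C} --b--> {A, C, E}  [new]
{C, E} --a--> {A, B, C, D, E}  [seen]
{C, E} --b--> {A}  [seen]
{A, B, C, D, E} --a--> {A, B, C, D, E}  [seen]
{A, B, C, D, E} --b--> {A, C, D, E}  [new]
{A, C, E} --a--> {A, B, C, D, E}  [seen]
{A, C, E} --b--> {A, C, E}  [seen]
{A, C, D, E} --a--> {A, B, C, D, E}  [seen]
{A, C, D, E} --b--> {A, C, D, E}  [seen]
Reachable DFA states: {A}, {A, C}, {C, E}, {A, B, C, D, E}, {A, C, E}, {A, C, D, E}.

6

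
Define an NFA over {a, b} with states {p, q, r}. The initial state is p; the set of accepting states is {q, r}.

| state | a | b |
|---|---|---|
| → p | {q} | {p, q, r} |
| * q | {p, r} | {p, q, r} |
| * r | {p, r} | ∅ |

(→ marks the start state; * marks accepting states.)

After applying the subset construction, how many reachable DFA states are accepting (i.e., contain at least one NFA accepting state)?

Start state of the DFA: {p}.
{p} --a--> {q}  [new]
{p} --b--> {p, q, r}  [new]
{q} --a--> {p, r}  [new]
{q} --b--> {p, q, r}  [seen]
{p, q, r} --a--> {p, q, r}  [seen]
{p, q, r} --b--> {p, q, r}  [seen]
{p, r} --a--> {p, q, r}  [seen]
{p, r} --b--> {p, q, r}  [seen]
Reachable DFA states: {p}, {q}, {p, q, r}, {p, r}.
Accepting DFA states (contain an NFA accepting state): {q}, {p, q, r}, {p, r}.

3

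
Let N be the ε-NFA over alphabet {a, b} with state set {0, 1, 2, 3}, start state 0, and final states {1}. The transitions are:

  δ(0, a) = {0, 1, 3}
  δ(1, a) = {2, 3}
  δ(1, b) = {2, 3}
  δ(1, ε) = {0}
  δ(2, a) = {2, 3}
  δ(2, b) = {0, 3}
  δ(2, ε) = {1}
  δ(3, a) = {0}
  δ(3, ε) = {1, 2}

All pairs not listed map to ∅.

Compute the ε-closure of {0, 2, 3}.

{0, 1, 2, 3}

Begin with {0, 2, 3}.
2 →ε {1}; add 1.
ε-closure = {0, 1, 2, 3}.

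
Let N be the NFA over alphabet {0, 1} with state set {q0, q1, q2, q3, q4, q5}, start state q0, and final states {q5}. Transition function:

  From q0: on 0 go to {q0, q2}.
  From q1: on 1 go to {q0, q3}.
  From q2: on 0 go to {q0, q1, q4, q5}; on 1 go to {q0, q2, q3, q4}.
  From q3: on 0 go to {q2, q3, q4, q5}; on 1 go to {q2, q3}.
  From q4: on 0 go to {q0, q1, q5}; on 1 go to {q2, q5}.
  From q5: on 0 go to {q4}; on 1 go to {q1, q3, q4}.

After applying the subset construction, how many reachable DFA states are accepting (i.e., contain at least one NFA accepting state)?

3

Start state of the DFA: {q0}.
{q0} --0--> {q0, q2}  [new]
{q0} --1--> ∅  [new]
{q0, q2} --0--> {q0, q1, q2, q4, q5}  [new]
{q0, q2} --1--> {q0, q2, q3, q4}  [new]
∅ --0--> ∅  [seen]
∅ --1--> ∅  [seen]
{q0, q1, q2, q4, q5} --0--> {q0, q1, q2, q4, q5}  [seen]
{q0, q1, q2, q4, q5} --1--> {q0, q1, q2, q3, q4, q5}  [new]
{q0, q2, q3, q4} --0--> {q0, q1, q2, q3, q4, q5}  [seen]
{q0, q2, q3, q4} --1--> {q0, q2, q3, q4, q5}  [new]
{q0, q1, q2, q3, q4, q5} --0--> {q0, q1, q2, q3, q4, q5}  [seen]
{q0, q1, q2, q3, q4, q5} --1--> {q0, q1, q2, q3, q4, q5}  [seen]
{q0, q2, q3, q4, q5} --0--> {q0, q1, q2, q3, q4, q5}  [seen]
{q0, q2, q3, q4, q5} --1--> {q0, q1, q2, q3, q4, q5}  [seen]
Reachable DFA states: {q0}, {q0, q2}, ∅, {q0, q1, q2, q4, q5}, {q0, q2, q3, q4}, {q0, q1, q2, q3, q4, q5}, {q0, q2, q3, q4, q5}.
Accepting DFA states (contain an NFA accepting state): {q0, q1, q2, q4, q5}, {q0, q1, q2, q3, q4, q5}, {q0, q2, q3, q4, q5}.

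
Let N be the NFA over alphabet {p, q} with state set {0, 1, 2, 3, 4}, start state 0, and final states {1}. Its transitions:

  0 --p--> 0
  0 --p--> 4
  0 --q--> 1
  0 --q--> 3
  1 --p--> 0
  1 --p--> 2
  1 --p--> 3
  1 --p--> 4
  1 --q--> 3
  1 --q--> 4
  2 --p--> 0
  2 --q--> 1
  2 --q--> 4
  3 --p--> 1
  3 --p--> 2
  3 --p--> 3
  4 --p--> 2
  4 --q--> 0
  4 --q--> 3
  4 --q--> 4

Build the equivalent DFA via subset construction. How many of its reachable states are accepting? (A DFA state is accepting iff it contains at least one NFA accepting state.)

5

Start state of the DFA: {0}.
{0} --p--> {0, 4}  [new]
{0} --q--> {1, 3}  [new]
{0, 4} --p--> {0, 2, 4}  [new]
{0, 4} --q--> {0, 1, 3, 4}  [new]
{1, 3} --p--> {0, 1, 2, 3, 4}  [new]
{1, 3} --q--> {3, 4}  [new]
{0, 2, 4} --p--> {0, 2, 4}  [seen]
{0, 2, 4} --q--> {0, 1, 3, 4}  [seen]
{0, 1, 3, 4} --p--> {0, 1, 2, 3, 4}  [seen]
{0, 1, 3, 4} --q--> {0, 1, 3, 4}  [seen]
{0, 1, 2, 3, 4} --p--> {0, 1, 2, 3, 4}  [seen]
{0, 1, 2, 3, 4} --q--> {0, 1, 3, 4}  [seen]
{3, 4} --p--> {1, 2, 3}  [new]
{3, 4} --q--> {0, 3, 4}  [new]
{1, 2, 3} --p--> {0, 1, 2, 3, 4}  [seen]
{1, 2, 3} --q--> {1, 3, 4}  [new]
{0, 3, 4} --p--> {0, 1, 2, 3, 4}  [seen]
{0, 3, 4} --q--> {0, 1, 3, 4}  [seen]
{1, 3, 4} --p--> {0, 1, 2, 3, 4}  [seen]
{1, 3, 4} --q--> {0, 3, 4}  [seen]
Reachable DFA states: {0}, {0, 4}, {1, 3}, {0, 2, 4}, {0, 1, 3, 4}, {0, 1, 2, 3, 4}, {3, 4}, {1, 2, 3}, {0, 3, 4}, {1, 3, 4}.
Accepting DFA states (contain an NFA accepting state): {1, 3}, {0, 1, 3, 4}, {0, 1, 2, 3, 4}, {1, 2, 3}, {1, 3, 4}.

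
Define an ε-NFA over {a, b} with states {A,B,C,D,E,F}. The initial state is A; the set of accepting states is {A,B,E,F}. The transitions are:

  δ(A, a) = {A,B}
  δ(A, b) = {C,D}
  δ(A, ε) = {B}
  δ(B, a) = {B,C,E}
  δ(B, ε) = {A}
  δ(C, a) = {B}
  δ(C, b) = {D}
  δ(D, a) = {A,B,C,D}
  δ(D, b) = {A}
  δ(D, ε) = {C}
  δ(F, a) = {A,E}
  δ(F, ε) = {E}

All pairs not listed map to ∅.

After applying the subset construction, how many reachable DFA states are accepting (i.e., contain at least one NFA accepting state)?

Start state of the DFA: {A,B} (ε-closure of the NFA start).
{A,B} --a--> {A,B,C,E}  [new]
{A,B} --b--> {C,D}  [new]
{A,B,C,E} --a--> {A,B,C,E}  [seen]
{A,B,C,E} --b--> {C,D}  [seen]
{C,D} --a--> {A,B,C,D}  [new]
{C,D} --b--> {A,B,C,D}  [seen]
{A,B,C,D} --a--> {A,B,C,D,E}  [new]
{A,B,C,D} --b--> {A,B,C,D}  [seen]
{A,B,C,D,E} --a--> {A,B,C,D,E}  [seen]
{A,B,C,D,E} --b--> {A,B,C,D}  [seen]
Reachable DFA states: {A,B}, {A,B,C,E}, {C,D}, {A,B,C,D}, {A,B,C,D,E}.
Accepting DFA states (contain an NFA accepting state): {A,B}, {A,B,C,E}, {A,B,C,D}, {A,B,C,D,E}.

4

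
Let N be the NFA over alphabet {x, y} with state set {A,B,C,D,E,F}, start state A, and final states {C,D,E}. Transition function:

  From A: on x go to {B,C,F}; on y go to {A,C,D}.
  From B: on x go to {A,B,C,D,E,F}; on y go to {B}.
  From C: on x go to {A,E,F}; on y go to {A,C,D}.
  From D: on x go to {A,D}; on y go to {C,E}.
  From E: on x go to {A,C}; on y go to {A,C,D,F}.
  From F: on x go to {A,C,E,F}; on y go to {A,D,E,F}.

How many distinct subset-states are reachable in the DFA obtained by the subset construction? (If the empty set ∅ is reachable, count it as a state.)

6

Start state of the DFA: {A}.
{A} --x--> {B,C,F}  [new]
{A} --y--> {A,C,D}  [new]
{B,C,F} --x--> {A,B,C,D,E,F}  [new]
{B,C,F} --y--> {A,B,C,D,E,F}  [seen]
{A,C,D} --x--> {A,B,C,D,E,F}  [seen]
{A,C,D} --y--> {A,C,D,E}  [new]
{A,B,C,D,E,F} --x--> {A,B,C,D,E,F}  [seen]
{A,B,C,D,E,F} --y--> {A,B,C,D,E,F}  [seen]
{A,C,D,E} --x--> {A,B,C,D,E,F}  [seen]
{A,C,D,E} --y--> {A,C,D,E,F}  [new]
{A,C,D,E,F} --x--> {A,B,C,D,E,F}  [seen]
{A,C,D,E,F} --y--> {A,C,D,E,F}  [seen]
Reachable DFA states: {A}, {B,C,F}, {A,C,D}, {A,B,C,D,E,F}, {A,C,D,E}, {A,C,D,E,F}.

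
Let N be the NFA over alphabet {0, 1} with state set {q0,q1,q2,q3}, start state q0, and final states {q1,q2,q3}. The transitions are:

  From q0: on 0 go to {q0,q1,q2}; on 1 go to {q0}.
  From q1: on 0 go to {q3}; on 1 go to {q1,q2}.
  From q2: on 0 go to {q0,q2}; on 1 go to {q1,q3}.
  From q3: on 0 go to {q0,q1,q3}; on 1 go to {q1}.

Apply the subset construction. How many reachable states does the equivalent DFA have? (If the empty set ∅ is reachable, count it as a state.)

3

Start state of the DFA: {q0}.
{q0} --0--> {q0,q1,q2}  [new]
{q0} --1--> {q0}  [seen]
{q0,q1,q2} --0--> {q0,q1,q2,q3}  [new]
{q0,q1,q2} --1--> {q0,q1,q2,q3}  [seen]
{q0,q1,q2,q3} --0--> {q0,q1,q2,q3}  [seen]
{q0,q1,q2,q3} --1--> {q0,q1,q2,q3}  [seen]
Reachable DFA states: {q0}, {q0,q1,q2}, {q0,q1,q2,q3}.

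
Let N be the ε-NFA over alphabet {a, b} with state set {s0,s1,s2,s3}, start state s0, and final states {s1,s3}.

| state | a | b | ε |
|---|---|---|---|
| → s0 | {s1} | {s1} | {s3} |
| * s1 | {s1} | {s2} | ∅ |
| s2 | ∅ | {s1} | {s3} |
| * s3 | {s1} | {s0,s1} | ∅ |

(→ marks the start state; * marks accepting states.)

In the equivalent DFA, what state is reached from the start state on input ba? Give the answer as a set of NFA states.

{s1}

Start: {s0,s3}.
δ(s0,b) = {s1}; δ(s3,b) = {s0,s1}.
Union: {s0,s1}.
ε-closure gives {s0,s1,s3}.
After b: {s0,s1,s3}.
δ(s0,a) = {s1}; δ(s1,a) = {s1}; δ(s3,a) = {s1}.
Union: {s1}.
After a: {s1}.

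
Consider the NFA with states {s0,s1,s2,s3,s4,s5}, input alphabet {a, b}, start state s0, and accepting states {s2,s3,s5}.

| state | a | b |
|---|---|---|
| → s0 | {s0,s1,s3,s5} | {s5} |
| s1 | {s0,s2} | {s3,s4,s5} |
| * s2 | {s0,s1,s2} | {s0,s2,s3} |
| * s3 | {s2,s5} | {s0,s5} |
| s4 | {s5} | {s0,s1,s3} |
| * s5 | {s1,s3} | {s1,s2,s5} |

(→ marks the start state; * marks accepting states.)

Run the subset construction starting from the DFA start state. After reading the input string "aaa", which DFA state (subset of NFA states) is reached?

Start: {s0}.
δ(s0,a) = {s0,s1,s3,s5}.
Union: {s0,s1,s3,s5}.
After a: {s0,s1,s3,s5}.
δ(s0,a) = {s0,s1,s3,s5}; δ(s1,a) = {s0,s2}; δ(s3,a) = {s2,s5}; δ(s5,a) = {s1,s3}.
Union: {s0,s1,s2,s3,s5}.
After a: {s0,s1,s2,s3,s5}.
δ(s0,a) = {s0,s1,s3,s5}; δ(s1,a) = {s0,s2}; δ(s2,a) = {s0,s1,s2}; δ(s3,a) = {s2,s5}; δ(s5,a) = {s1,s3}.
Union: {s0,s1,s2,s3,s5}.
After a: {s0,s1,s2,s3,s5}.

{s0,s1,s2,s3,s5}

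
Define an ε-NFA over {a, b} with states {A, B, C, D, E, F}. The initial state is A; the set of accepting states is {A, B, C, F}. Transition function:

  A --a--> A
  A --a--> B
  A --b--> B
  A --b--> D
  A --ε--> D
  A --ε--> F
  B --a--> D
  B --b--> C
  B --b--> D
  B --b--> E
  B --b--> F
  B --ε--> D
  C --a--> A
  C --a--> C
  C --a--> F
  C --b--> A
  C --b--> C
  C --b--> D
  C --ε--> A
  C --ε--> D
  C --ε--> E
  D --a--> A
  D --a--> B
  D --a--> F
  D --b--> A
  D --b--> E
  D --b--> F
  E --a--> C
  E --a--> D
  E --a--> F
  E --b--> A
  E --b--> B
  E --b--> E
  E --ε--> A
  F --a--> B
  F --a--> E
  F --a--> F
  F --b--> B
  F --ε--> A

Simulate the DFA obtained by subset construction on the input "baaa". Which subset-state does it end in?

{A, B, C, D, E, F}

Start: {A, D, F}.
δ(A,b) = {B, D}; δ(D,b) = {A, E, F}; δ(F,b) = {B}.
Union: {A, B, D, E, F}.
After b: {A, B, D, E, F}.
δ(A,a) = {A, B}; δ(B,a) = {D}; δ(D,a) = {A, B, F}; δ(E,a) = {C, D, F}; δ(F,a) = {B, E, F}.
Union: {A, B, C, D, E, F}.
After a: {A, B, C, D, E, F}.
δ(A,a) = {A, B}; δ(B,a) = {D}; δ(C,a) = {A, C, F}; δ(D,a) = {A, B, F}; δ(E,a) = {C, D, F}; δ(F,a) = {B, E, F}.
Union: {A, B, C, D, E, F}.
After a: {A, B, C, D, E, F}.
δ(A,a) = {A, B}; δ(B,a) = {D}; δ(C,a) = {A, C, F}; δ(D,a) = {A, B, F}; δ(E,a) = {C, D, F}; δ(F,a) = {B, E, F}.
Union: {A, B, C, D, E, F}.
After a: {A, B, C, D, E, F}.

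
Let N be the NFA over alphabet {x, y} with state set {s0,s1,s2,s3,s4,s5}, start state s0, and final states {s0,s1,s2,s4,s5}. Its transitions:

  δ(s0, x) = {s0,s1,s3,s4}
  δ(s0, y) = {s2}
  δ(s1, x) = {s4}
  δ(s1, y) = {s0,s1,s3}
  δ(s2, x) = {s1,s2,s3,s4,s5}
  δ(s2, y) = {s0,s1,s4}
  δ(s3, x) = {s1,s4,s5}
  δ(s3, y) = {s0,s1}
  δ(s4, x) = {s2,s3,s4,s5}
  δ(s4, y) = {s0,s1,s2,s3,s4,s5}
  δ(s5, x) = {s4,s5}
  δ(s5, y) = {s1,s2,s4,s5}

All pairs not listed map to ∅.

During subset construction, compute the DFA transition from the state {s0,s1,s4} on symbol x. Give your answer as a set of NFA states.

{s0,s1,s2,s3,s4,s5}

δ(s0,x) = {s0,s1,s3,s4}; δ(s1,x) = {s4}; δ(s4,x) = {s2,s3,s4,s5}.
Union: {s0,s1,s2,s3,s4,s5}.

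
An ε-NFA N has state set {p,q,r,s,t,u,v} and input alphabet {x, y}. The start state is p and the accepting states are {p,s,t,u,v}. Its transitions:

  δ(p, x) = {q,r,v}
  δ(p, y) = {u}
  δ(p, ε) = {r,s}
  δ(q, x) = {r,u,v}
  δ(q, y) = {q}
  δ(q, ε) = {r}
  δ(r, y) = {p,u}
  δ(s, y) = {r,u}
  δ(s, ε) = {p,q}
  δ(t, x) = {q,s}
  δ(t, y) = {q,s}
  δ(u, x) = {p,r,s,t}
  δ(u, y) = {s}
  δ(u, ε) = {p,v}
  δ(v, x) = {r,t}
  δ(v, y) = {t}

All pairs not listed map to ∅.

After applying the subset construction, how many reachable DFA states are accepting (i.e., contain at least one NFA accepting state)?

3

Start state of the DFA: {p,q,r,s} (ε-closure of the NFA start).
{p,q,r,s} --x--> {p,q,r,s,u,v}  [new]
{p,q,r,s} --y--> {p,q,r,s,u,v}  [seen]
{p,q,r,s,u,v} --x--> {p,q,r,s,t,u,v}  [new]
{p,q,r,s,u,v} --y--> {p,q,r,s,t,u,v}  [seen]
{p,q,r,s,t,u,v} --x--> {p,q,r,s,t,u,v}  [seen]
{p,q,r,s,t,u,v} --y--> {p,q,r,s,t,u,v}  [seen]
Reachable DFA states: {p,q,r,s}, {p,q,r,s,u,v}, {p,q,r,s,t,u,v}.
Accepting DFA states (contain an NFA accepting state): {p,q,r,s}, {p,q,r,s,u,v}, {p,q,r,s,t,u,v}.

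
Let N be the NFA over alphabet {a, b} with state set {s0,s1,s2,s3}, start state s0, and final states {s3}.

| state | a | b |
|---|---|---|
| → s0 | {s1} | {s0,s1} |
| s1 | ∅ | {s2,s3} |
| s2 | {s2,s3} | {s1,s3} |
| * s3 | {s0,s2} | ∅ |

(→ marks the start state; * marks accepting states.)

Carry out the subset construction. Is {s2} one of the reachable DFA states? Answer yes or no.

no

Start state of the DFA: {s0}.
{s0} --a--> {s1}  [new]
{s0} --b--> {s0,s1}  [new]
{s1} --a--> ∅  [new]
{s1} --b--> {s2,s3}  [new]
{s0,s1} --a--> {s1}  [seen]
{s0,s1} --b--> {s0,s1,s2,s3}  [new]
∅ --a--> ∅  [seen]
∅ --b--> ∅  [seen]
{s2,s3} --a--> {s0,s2,s3}  [new]
{s2,s3} --b--> {s1,s3}  [new]
{s0,s1,s2,s3} --a--> {s0,s1,s2,s3}  [seen]
{s0,s1,s2,s3} --b--> {s0,s1,s2,s3}  [seen]
{s0,s2,s3} --a--> {s0,s1,s2,s3}  [seen]
{s0,s2,s3} --b--> {s0,s1,s3}  [new]
{s1,s3} --a--> {s0,s2}  [new]
{s1,s3} --b--> {s2,s3}  [seen]
{s0,s1,s3} --a--> {s0,s1,s2}  [new]
{s0,s1,s3} --b--> {s0,s1,s2,s3}  [seen]
{s0,s2} --a--> {s1,s2,s3}  [new]
{s0,s2} --b--> {s0,s1,s3}  [seen]
{s0,s1,s2} --a--> {s1,s2,s3}  [seen]
{s0,s1,s2} --b--> {s0,s1,s2,s3}  [seen]
{s1,s2,s3} --a--> {s0,s2,s3}  [seen]
{s1,s2,s3} --b--> {s1,s2,s3}  [seen]
Reachable DFA states: {s0}, {s1}, {s0,s1}, ∅, {s2,s3}, {s0,s1,s2,s3}, {s0,s2,s3}, {s1,s3}, {s0,s1,s3}, {s0,s2}, {s0,s1,s2}, {s1,s2,s3}.
{s2} is not among them.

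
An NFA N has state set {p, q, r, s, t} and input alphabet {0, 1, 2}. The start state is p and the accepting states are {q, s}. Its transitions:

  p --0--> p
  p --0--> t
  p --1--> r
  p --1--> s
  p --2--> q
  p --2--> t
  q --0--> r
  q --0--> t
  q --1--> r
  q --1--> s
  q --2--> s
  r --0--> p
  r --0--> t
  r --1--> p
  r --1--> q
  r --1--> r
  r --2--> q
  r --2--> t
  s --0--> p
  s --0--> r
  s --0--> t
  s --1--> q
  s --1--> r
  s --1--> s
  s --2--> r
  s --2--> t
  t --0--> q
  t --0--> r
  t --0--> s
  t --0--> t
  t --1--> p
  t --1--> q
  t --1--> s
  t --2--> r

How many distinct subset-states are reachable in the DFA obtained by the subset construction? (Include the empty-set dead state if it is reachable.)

9

Start state of the DFA: {p}.
{p} --0--> {p, t}  [new]
{p} --1--> {r, s}  [new]
{p} --2--> {q, t}  [new]
{p, t} --0--> {p, q, r, s, t}  [new]
{p, t} --1--> {p, q, r, s}  [new]
{p, t} --2--> {q, r, t}  [new]
{r, s} --0--> {p, r, t}  [new]
{r, s} --1--> {p, q, r, s}  [seen]
{r, s} --2--> {q, r, t}  [seen]
{q, t} --0--> {q, r, s, t}  [new]
{q, t} --1--> {p, q, r, s}  [seen]
{q, t} --2--> {r, s}  [seen]
{p, q, r, s, t} --0--> {p, q, r, s, t}  [seen]
{p, q, r, s, t} --1--> {p, q, r, s}  [seen]
{p, q, r, s, t} --2--> {q, r, s, t}  [seen]
{p, q, r, s} --0--> {p, r, t}  [seen]
{p, q, r, s} --1--> {p, q, r, s}  [seen]
{p, q, r, s} --2--> {q, r, s, t}  [seen]
{q, r, t} --0--> {p, q, r, s, t}  [seen]
{q, r, t} --1--> {p, q, r, s}  [seen]
{q, r, t} --2--> {q, r, s, t}  [seen]
{p, r, t} --0--> {p, q, r, s, t}  [seen]
{p, r, t} --1--> {p, q, r, s}  [seen]
{p, r, t} --2--> {q, r, t}  [seen]
{q, r, s, t} --0--> {p, q, r, s, t}  [seen]
{q, r, s, t} --1--> {p, q, r, s}  [seen]
{q, r, s, t} --2--> {q, r, s, t}  [seen]
Reachable DFA states: {p}, {p, t}, {r, s}, {q, t}, {p, q, r, s, t}, {p, q, r, s}, {q, r, t}, {p, r, t}, {q, r, s, t}.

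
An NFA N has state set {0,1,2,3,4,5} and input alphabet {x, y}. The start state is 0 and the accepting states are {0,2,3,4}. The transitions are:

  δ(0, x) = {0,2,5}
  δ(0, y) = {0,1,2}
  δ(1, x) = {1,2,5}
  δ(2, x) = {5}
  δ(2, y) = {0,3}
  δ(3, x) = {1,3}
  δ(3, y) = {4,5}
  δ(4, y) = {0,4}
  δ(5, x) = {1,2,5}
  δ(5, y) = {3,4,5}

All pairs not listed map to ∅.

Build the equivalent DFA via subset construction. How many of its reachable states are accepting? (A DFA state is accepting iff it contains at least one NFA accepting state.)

7

Start state of the DFA: {0}.
{0} --x--> {0,2,5}  [new]
{0} --y--> {0,1,2}  [new]
{0,2,5} --x--> {0,1,2,5}  [new]
{0,2,5} --y--> {0,1,2,3,4,5}  [new]
{0,1,2} --x--> {0,1,2,5}  [seen]
{0,1,2} --y--> {0,1,2,3}  [new]
{0,1,2,5} --x--> {0,1,2,5}  [seen]
{0,1,2,5} --y--> {0,1,2,3,4,5}  [seen]
{0,1,2,3,4,5} --x--> {0,1,2,3,5}  [new]
{0,1,2,3,4,5} --y--> {0,1,2,3,4,5}  [seen]
{0,1,2,3} --x--> {0,1,2,3,5}  [seen]
{0,1,2,3} --y--> {0,1,2,3,4,5}  [seen]
{0,1,2,3,5} --x--> {0,1,2,3,5}  [seen]
{0,1,2,3,5} --y--> {0,1,2,3,4,5}  [seen]
Reachable DFA states: {0}, {0,2,5}, {0,1,2}, {0,1,2,5}, {0,1,2,3,4,5}, {0,1,2,3}, {0,1,2,3,5}.
Accepting DFA states (contain an NFA accepting state): {0}, {0,2,5}, {0,1,2}, {0,1,2,5}, {0,1,2,3,4,5}, {0,1,2,3}, {0,1,2,3,5}.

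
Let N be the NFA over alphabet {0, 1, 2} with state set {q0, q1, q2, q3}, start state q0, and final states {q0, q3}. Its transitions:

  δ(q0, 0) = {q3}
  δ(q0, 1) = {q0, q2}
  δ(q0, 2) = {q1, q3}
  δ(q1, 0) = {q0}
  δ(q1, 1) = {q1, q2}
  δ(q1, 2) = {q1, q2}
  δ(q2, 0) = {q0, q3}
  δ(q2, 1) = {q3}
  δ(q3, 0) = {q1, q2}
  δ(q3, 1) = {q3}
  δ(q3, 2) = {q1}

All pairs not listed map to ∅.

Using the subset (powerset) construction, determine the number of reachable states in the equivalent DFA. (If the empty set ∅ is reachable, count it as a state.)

Start state of the DFA: {q0}.
{q0} --0--> {q3}  [new]
{q0} --1--> {q0, q2}  [new]
{q0} --2--> {q1, q3}  [new]
{q3} --0--> {q1, q2}  [new]
{q3} --1--> {q3}  [seen]
{q3} --2--> {q1}  [new]
{q0, q2} --0--> {q0, q3}  [new]
{q0, q2} --1--> {q0, q2, q3}  [new]
{q0, q2} --2--> {q1, q3}  [seen]
{q1, q3} --0--> {q0, q1, q2}  [new]
{q1, q3} --1--> {q1, q2, q3}  [new]
{q1, q3} --2--> {q1, q2}  [seen]
{q1, q2} --0--> {q0, q3}  [seen]
{q1, q2} --1--> {q1, q2, q3}  [seen]
{q1, q2} --2--> {q1, q2}  [seen]
{q1} --0--> {q0}  [seen]
{q1} --1--> {q1, q2}  [seen]
{q1} --2--> {q1, q2}  [seen]
{q0, q3} --0--> {q1, q2, q3}  [seen]
{q0, q3} --1--> {q0, q2, q3}  [seen]
{q0, q3} --2--> {q1, q3}  [seen]
{q0, q2, q3} --0--> {q0, q1, q2, q3}  [new]
{q0, q2, q3} --1--> {q0, q2, q3}  [seen]
{q0, q2, q3} --2--> {q1, q3}  [seen]
{q0, q1, q2} --0--> {q0, q3}  [seen]
{q0, q1, q2} --1--> {q0, q1, q2, q3}  [seen]
{q0, q1, q2} --2--> {q1, q2, q3}  [seen]
{q1, q2, q3} --0--> {q0, q1, q2, q3}  [seen]
{q1, q2, q3} --1--> {q1, q2, q3}  [seen]
{q1, q2, q3} --2--> {q1, q2}  [seen]
{q0, q1, q2, q3} --0--> {q0, q1, q2, q3}  [seen]
{q0, q1, q2, q3} --1--> {q0, q1, q2, q3}  [seen]
{q0, q1, q2, q3} --2--> {q1, q2, q3}  [seen]
Reachable DFA states: {q0}, {q3}, {q0, q2}, {q1, q3}, {q1, q2}, {q1}, {q0, q3}, {q0, q2, q3}, {q0, q1, q2}, {q1, q2, q3}, {q0, q1, q2, q3}.

11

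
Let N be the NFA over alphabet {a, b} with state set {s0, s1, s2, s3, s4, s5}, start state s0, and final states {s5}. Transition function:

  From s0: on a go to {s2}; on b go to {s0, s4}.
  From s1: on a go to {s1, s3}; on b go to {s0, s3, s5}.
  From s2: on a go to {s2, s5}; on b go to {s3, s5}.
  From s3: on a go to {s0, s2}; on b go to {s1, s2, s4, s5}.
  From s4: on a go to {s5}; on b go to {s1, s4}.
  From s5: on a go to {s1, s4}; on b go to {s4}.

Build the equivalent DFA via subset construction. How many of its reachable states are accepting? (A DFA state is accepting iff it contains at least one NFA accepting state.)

Start state of the DFA: {s0}.
{s0} --a--> {s2}  [new]
{s0} --b--> {s0, s4}  [new]
{s2} --a--> {s2, s5}  [new]
{s2} --b--> {s3, s5}  [new]
{s0, s4} --a--> {s2, s5}  [seen]
{s0, s4} --b--> {s0, s1, s4}  [new]
{s2, s5} --a--> {s1, s2, s4, s5}  [new]
{s2, s5} --b--> {s3, s4, s5}  [new]
{s3, s5} --a--> {s0, s1, s2, s4}  [new]
{s3, s5} --b--> {s1, s2, s4, s5}  [seen]
{s0, s1, s4} --a--> {s1, s2, s3, s5}  [new]
{s0, s1, s4} --b--> {s0, s1, s3, s4, s5}  [new]
{s1, s2, s4, s5} --a--> {s1, s2, s3, s4, s5}  [new]
{s1, s2, s4, s5} --b--> {s0, s1, s3, s4, s5}  [seen]
{s3, s4, s5} --a--> {s0, s1, s2, s4, s5}  [new]
{s3, s4, s5} --b--> {s1, s2, s4, s5}  [seen]
{s0, s1, s2, s4} --a--> {s1, s2, s3, s5}  [seen]
{s0, s1, s2, s4} --b--> {s0, s1, s3, s4, s5}  [seen]
{s1, s2, s3, s5} --a--> {s0, s1, s2, s3, s4, s5}  [new]
{s1, s2, s3, s5} --b--> {s0, s1, s2, s3, s4, s5}  [seen]
{s0, s1, s3, s4, s5} --a--> {s0, s1, s2, s3, s4, s5}  [seen]
{s0, s1, s3, s4, s5} --b--> {s0, s1, s2, s3, s4, s5}  [seen]
{s1, s2, s3, s4, s5} --a--> {s0, s1, s2, s3, s4, s5}  [seen]
{s1, s2, s3, s4, s5} --b--> {s0, s1, s2, s3, s4, s5}  [seen]
{s0, s1, s2, s4, s5} --a--> {s1, s2, s3, s4, s5}  [seen]
{s0, s1, s2, s4, s5} --b--> {s0, s1, s3, s4, s5}  [seen]
{s0, s1, s2, s3, s4, s5} --a--> {s0, s1, s2, s3, s4, s5}  [seen]
{s0, s1, s2, s3, s4, s5} --b--> {s0, s1, s2, s3, s4, s5}  [seen]
Reachable DFA states: {s0}, {s2}, {s0, s4}, {s2, s5}, {s3, s5}, {s0, s1, s4}, {s1, s2, s4, s5}, {s3, s4, s5}, {s0, s1, s2, s4}, {s1, s2, s3, s5}, {s0, s1, s3, s4, s5}, {s1, s2, s3, s4, s5}, {s0, s1, s2, s4, s5}, {s0, s1, s2, s3, s4, s5}.
Accepting DFA states (contain an NFA accepting state): {s2, s5}, {s3, s5}, {s1, s2, s4, s5}, {s3, s4, s5}, {s1, s2, s3, s5}, {s0, s1, s3, s4, s5}, {s1, s2, s3, s4, s5}, {s0, s1, s2, s4, s5}, {s0, s1, s2, s3, s4, s5}.

9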